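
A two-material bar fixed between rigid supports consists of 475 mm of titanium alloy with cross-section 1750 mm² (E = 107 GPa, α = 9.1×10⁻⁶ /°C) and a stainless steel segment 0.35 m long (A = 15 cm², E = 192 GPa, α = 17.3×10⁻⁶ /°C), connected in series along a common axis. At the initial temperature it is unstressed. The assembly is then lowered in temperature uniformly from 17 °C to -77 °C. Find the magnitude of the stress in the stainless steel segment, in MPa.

σ ≈ 173 MPa (tensile)

With the walls removed the bar would change length by δ_free = Σ αᵢΔT Lᵢ = 9.1×10⁻⁶×94×475 + 17.3×10⁻⁶×94×350 = 0.9755 mm.
The rigid supports impose zero overall length change; the single axial force P common to all segments must satisfy P Σ Lᵢ/(AᵢEᵢ) = δ_free.
Σ Lᵢ/(AᵢEᵢ) = 475/(1750×107×10³) + 350/(1500×192×10³) = 3.752×10⁻⁶ mm/N.
So P = 0.9755 / 3.752×10⁻⁶ = 260 kN, tensile.
σ_{stainless steel} = P / A = 260000 / 1500 = 173.3 MPa.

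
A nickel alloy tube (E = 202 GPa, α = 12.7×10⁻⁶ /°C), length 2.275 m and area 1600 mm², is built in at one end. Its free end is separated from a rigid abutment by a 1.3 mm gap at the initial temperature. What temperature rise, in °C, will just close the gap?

Contact occurs when the free expansion equals the gap: αΔT L = 1.3 mm.
So ΔT = g/(αL) = 1.3/(12.7×10⁻⁶ × 2275) = 44.99 °C.

ΔT ≈ 45 °C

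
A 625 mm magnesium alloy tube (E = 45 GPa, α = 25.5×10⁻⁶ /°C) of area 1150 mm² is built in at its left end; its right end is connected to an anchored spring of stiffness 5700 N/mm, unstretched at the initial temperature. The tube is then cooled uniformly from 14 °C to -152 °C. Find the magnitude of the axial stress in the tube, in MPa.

σ ≈ 12.3 MPa (tensile)

If the spring were absent the tube would shorten by αΔT L = 25.5×10⁻⁶ × 166 × 625 = 2.646 mm.
With a force P in the spring, the elastic change of the tube is PL/(AE) and that of the spring is P/k; compatibility requires their sum to equal δ_free.
P [ L/(AE) + 1/k ] = δ_free → P [ 625/(1150×45×10³) + 1/(5700) ] = 2.646.
P = 2.646 / 0.0001875 = 14110 N.
σ = P/A = 14110/1150 = 12.27 MPa.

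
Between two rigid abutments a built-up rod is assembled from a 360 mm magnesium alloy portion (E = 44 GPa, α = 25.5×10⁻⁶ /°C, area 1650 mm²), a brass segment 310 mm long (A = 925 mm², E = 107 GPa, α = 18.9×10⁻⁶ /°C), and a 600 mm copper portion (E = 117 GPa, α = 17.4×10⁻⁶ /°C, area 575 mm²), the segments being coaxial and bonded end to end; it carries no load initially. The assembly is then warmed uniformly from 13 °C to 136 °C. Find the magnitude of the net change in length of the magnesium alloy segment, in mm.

|ΔL| ≈ 0.216 mm

Free thermal expansion of the whole bar: Σ αᵢΔT Lᵢ = 25.5×10⁻⁶×123×360 + 18.9×10⁻⁶×123×310 + 17.4×10⁻⁶×123×600 = 3.134 mm.
The rigid supports impose zero overall length change; the single axial force P common to all segments must satisfy P Σ Lᵢ/(AᵢEᵢ) = δ_free.
The series flexibility is Σ Lᵢ/(AᵢEᵢ) = 360/(1650×44×10³) + 310/(925×107×10³) + 600/(575×117×10³) = 1.701×10⁻⁵ mm/N.
P = 3.134 / 1.701×10⁻⁵ = 184200 N = 184.2 kN, compressive.
For the magnesium alloy segment, free thermal change = 25.5×10⁻⁶×123×360 = 1.129 mm and elastic change from P = 184200×360/(1650×44×10³) = 0.9136 mm; these oppose, so the net change is 0.216 mm (segment lengthens).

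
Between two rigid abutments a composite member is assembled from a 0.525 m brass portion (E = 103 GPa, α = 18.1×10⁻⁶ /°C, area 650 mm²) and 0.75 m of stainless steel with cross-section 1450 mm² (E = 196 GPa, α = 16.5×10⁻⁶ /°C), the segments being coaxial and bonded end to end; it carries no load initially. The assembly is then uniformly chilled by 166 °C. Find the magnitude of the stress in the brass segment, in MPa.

If the supports were absent, the total length change would be Σ αᵢΔT Lᵢ = 18.1×10⁻⁶×166×525 + 16.5×10⁻⁶×166×750 = 3.632 mm.
Since the ends are fixed, an axial force P builds up, equal in every segment, with P · Σ Lᵢ/(AᵢEᵢ) = δ_free.
Σ Lᵢ/(AᵢEᵢ) = 525/(650×103×10³) + 750/(1450×196×10³) = 1.048×10⁻⁵ mm/N.
Hence P = δ_free / Σ(L/AE) = 3.632/1.048×10⁻⁵ = 346.5 kN (tensile).
σ_{brass} = P / A = 346500 / 650 = 533.1 MPa.

σ ≈ 533 MPa (tensile)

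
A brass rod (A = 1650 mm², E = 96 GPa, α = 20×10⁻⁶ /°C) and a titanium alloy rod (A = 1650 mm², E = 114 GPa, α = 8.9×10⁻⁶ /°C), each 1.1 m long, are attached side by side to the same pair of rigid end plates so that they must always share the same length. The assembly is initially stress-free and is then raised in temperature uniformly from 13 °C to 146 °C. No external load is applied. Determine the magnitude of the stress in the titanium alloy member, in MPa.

Both members must finish at the same length. With the larger α, the brass tends to over-expand; the plates restrain it, putting the brass in compression and the titanium alloy in tension. With no external load the two internal forces are equal and opposite, magnitude P.
Equating the net (thermal + elastic) strains gives |α₁ − α₂|·ΔT = P·[1/(A₁E₁) + 1/(A₂E₂)].
|α₁ − α₂|·ΔT = 11.1×10⁻⁶ × 133 = 0.001476.
1/(A₁E₁) + 1/(A₂E₂) = 1/(1650×96×10³) + 1/(1650×114×10³) = 1.163×10⁻⁸ N⁻¹.
So P = 0.001476 / 1.163×10⁻⁸ = 126.9 kN.
σ_{titanium alloy} = P/A₂ = 126900/1650 = 76.94 MPa, tensile.

σ ≈ 76.9 MPa (tensile)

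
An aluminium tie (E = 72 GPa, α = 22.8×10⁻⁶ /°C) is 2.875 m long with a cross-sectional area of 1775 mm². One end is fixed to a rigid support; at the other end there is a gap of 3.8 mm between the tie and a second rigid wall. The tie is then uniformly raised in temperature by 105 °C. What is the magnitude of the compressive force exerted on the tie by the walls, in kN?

P ≈ 137 kN

If the wall were absent the tie would grow by αΔT L = 22.8×10⁻⁶ × 105 × 2875 = 6.883 mm.
After closing the 3.8 mm clearance, 6.883 − 3.8 = 3.083 mm of expansion remains to be suppressed by the wall.
So σ = E(δ_free − g)/L = 72×10³ × 3.083/2875 = 77.2 MPa.
Force on the wall = σA = 77.2 × 1775 mm² = 137 kN.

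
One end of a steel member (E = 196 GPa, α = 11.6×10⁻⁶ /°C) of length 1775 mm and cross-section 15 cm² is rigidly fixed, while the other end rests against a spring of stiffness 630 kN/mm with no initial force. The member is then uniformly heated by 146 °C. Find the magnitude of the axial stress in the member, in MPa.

σ ≈ 263 MPa (compressive)

If the spring were absent the member would lengthen by αΔT L = 11.6×10⁻⁶ × 146 × 1775 = 3.006 mm.
Let P be the compressive force at the spring. The member shortens elastically by PL/(AE) and the spring compresses by P/k; together these equal δ_free.
P [ L/(AE) + 1/k ] = δ_free → P [ 1775/(1500×196×10³) + 1/(630×10³) ] = 3.006.
P = 3.006 / 7.625×10⁻⁶ = 394300 N.
σ = P/A = 394300/1500 = 262.8 MPa.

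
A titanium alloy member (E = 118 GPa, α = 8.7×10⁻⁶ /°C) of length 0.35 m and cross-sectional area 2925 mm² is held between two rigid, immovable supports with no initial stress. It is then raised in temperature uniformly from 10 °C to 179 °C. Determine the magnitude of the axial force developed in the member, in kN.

With zero net strain, σ = E·αΔT = 118 GPa × 8.7×10⁻⁶ × 169 = 173.5 MPa.
P = AEαΔT = 2925 × 118×10³ × 8.7×10⁻⁶ × 169 = 507.5 kN (compressive).

P ≈ 507 kN (compressive)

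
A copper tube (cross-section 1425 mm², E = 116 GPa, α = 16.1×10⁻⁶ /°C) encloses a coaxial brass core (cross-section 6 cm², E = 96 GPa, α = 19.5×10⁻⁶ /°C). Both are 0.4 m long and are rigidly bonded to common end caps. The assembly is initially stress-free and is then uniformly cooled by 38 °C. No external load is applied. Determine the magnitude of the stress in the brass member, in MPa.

Both members must finish at the same length. With the larger α, the brass tends to over-contract; the plates restrain it, putting the brass in tension and the copper in compression. With no external load the two internal forces are equal and opposite, magnitude P.
Compatibility of the two members (thermal + elastic change equal): (α₁ − α₂)ΔT = P·[1/(A₁E₁) + 1/(A₂E₂)].
|α₁ − α₂|·ΔT = 3.4×10⁻⁶ × 38 = 0.0001292.
1/(A₁E₁) + 1/(A₂E₂) = 1/(1425×116×10³) + 1/(600×96×10³) = 2.341×10⁻⁸ N⁻¹.
So P = 0.0001292 / 2.341×10⁻⁸ = 5.519 kN.
σ_{brass} = P/A₂ = 5519/600 = 9.198 MPa, tensile.

σ ≈ 9.2 MPa (tensile)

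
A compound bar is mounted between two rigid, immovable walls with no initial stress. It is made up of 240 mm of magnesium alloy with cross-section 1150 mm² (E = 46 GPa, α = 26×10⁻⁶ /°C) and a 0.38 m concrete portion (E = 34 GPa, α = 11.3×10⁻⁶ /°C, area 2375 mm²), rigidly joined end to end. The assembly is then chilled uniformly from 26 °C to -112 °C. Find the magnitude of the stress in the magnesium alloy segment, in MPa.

σ ≈ 137 MPa (tensile)

With the walls removed the bar would change length by δ_free = Σ αᵢΔT Lᵢ = 26×10⁻⁶×138×240 + 11.3×10⁻⁶×138×380 = 1.454 mm.
The walls prevent any net length change, so an axial force P (same in every segment) develops. Compatibility: P · Σ Lᵢ/(AᵢEᵢ) = δ_free.
The series flexibility is Σ Lᵢ/(AᵢEᵢ) = 240/(1150×46×10³) + 380/(2375×34×10³) = 9.243×10⁻⁶ mm/N.
So P = 1.454 / 9.243×10⁻⁶ = 157.3 kN, tensile.
σ_{magnesium alloy} = P / A = 157300 / 1150 = 136.8 MPa.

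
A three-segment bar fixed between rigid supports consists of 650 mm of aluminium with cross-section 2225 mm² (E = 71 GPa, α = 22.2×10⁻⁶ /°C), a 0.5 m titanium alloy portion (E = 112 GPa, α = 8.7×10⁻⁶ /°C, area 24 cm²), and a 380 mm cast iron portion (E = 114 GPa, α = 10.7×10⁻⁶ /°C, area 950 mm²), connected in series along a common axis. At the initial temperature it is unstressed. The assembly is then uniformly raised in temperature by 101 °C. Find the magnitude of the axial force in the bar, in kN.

If the supports were absent, the total length change would be Σ αᵢΔT Lᵢ = 22.2×10⁻⁶×101×650 + 8.7×10⁻⁶×101×500 + 10.7×10⁻⁶×101×380 = 2.307 mm.
The walls prevent any net length change, so an axial force P (same in every segment) develops. Compatibility: P · Σ Lᵢ/(AᵢEᵢ) = δ_free.
Σ Lᵢ/(AᵢEᵢ) = 650/(2225×71×10³) + 500/(2400×112×10³) + 380/(950×114×10³) = 9.483×10⁻⁶ mm/N.
P = 2.307 / 9.483×10⁻⁶ = 243300 N = 243.3 kN, compressive.

P ≈ 243 kN (compressive)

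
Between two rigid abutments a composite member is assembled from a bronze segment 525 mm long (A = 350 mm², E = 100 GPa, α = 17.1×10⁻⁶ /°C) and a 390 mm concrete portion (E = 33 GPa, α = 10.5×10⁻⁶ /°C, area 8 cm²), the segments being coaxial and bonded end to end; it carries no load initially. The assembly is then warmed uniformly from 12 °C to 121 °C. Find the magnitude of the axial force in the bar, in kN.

If the supports were absent, the total length change would be Σ αᵢΔT Lᵢ = 17.1×10⁻⁶×109×525 + 10.5×10⁻⁶×109×390 = 1.425 mm.
Since the ends are fixed, an axial force P builds up, equal in every segment, with P · Σ Lᵢ/(AᵢEᵢ) = δ_free.
The series flexibility is Σ Lᵢ/(AᵢEᵢ) = 525/(350×100×10³) + 390/(800×33×10³) = 2.977×10⁻⁵ mm/N.
Hence P = δ_free / Σ(L/AE) = 1.425/2.977×10⁻⁵ = 47.86 kN (compressive).

P ≈ 47.9 kN (compressive)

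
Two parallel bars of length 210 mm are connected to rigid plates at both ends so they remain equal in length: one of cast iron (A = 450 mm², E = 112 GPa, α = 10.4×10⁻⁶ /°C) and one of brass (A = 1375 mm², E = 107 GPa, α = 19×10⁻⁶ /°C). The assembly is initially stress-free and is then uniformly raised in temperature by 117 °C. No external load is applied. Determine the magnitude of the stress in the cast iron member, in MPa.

σ ≈ 83.9 MPa (tensile)

The brass has the larger α, so on heating it would change length more than the cast iron if both were free. The rigid plates force a common final length, so the brass is put into compression and the cast iron into tension, with equal and opposite forces P (no external load).
Setting the final lengths equal and cancelling L: (α₁ − α₂)ΔT = P/(A₁E₁) + P/(A₂E₂).
|α₁ − α₂|·ΔT = 8.6×10⁻⁶ × 117 = 0.001006.
1/(A₁E₁) + 1/(A₂E₂) = 1/(450×112×10³) + 1/(1375×107×10³) = 2.664×10⁻⁸ N⁻¹.
So P = 0.001006 / 2.664×10⁻⁸ = 37.77 kN.
σ_{cast iron} = P/A₁ = 37770/450 = 83.94 MPa, tensile.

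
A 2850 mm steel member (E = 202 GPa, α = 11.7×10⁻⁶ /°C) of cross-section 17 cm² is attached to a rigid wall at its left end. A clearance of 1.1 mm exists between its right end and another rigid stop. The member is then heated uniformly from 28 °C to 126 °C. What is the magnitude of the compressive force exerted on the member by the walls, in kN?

P ≈ 261 kN

Free thermal elongation = αΔT L = 11.7×10⁻⁶ × 98 × 2850 = 3.268 mm.
This exceeds the 1.1 mm gap, so the wall pushes back. The portion of expansion that must be recovered elastically is δ_free − gap = 3.268 − 1.1 = 2.168 mm.
Compatibility: PL/(AE) = 2.168 mm, so σ = P/A = E × (2.168/2850) = 153.6 MPa.
P = σA = 153.6 × 1700 = 261.2 kN.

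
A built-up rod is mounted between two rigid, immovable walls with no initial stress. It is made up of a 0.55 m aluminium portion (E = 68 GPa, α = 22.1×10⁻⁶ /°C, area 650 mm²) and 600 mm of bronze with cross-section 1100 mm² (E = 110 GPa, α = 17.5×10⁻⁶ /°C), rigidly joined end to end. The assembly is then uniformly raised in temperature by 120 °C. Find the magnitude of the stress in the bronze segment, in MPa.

If the supports were absent, the total length change would be Σ αᵢΔT Lᵢ = 22.1×10⁻⁶×120×550 + 17.5×10⁻⁶×120×600 = 2.719 mm.
The walls prevent any net length change, so an axial force P (same in every segment) develops. Compatibility: P · Σ Lᵢ/(AᵢEᵢ) = δ_free.
Σ Lᵢ/(AᵢEᵢ) = 550/(650×68×10³) + 600/(1100×110×10³) = 1.74×10⁻⁵ mm/N.
P = 2.719 / 1.74×10⁻⁵ = 156200 N = 156.2 kN, compressive.
σ_{bronze} = P / A = 156200 / 1100 = 142 MPa.

σ ≈ 142 MPa (compressive)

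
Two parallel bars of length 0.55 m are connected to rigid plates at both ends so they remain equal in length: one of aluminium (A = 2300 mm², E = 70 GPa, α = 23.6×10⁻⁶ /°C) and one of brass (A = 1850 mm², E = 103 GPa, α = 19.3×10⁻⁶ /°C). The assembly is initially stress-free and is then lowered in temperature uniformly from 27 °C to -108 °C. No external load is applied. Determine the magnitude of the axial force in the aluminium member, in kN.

P ≈ 50.7 kN (tensile in the aluminium)

Equilibrium of a rigid end plate with no external load gives equal and opposite internal forces ±P in the two members. Since α_{aluminium} > α_{brass}, cooling drives the aluminium into tension and the brass into compression.
Equating the net (thermal + elastic) strains gives |α₁ − α₂|·ΔT = P·[1/(A₁E₁) + 1/(A₂E₂)].
|α₁ − α₂|·ΔT = 4.3×10⁻⁶ × 135 = 0.0005805.
1/(A₁E₁) + 1/(A₂E₂) = 1/(2300×70×10³) + 1/(1850×103×10³) = 1.146×10⁻⁸ N⁻¹.
So P = 0.0005805 / 1.146×10⁻⁸ = 50.66 kN.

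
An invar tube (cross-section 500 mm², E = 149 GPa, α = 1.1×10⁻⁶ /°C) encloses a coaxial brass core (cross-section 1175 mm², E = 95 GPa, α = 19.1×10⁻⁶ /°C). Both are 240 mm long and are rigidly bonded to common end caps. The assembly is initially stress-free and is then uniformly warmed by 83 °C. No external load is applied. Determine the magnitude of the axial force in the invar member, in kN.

The brass has the larger α, so on heating it would change length more than the invar if both were free. The rigid plates force a common final length, so the brass is put into compression and the invar into tension, with equal and opposite forces P (no external load).
Equating the net (thermal + elastic) strains gives |α₁ − α₂|·ΔT = P·[1/(A₁E₁) + 1/(A₂E₂)].
|α₁ − α₂|·ΔT = 18×10⁻⁶ × 83 = 0.001494.
1/(A₁E₁) + 1/(A₂E₂) = 1/(500×149×10³) + 1/(1175×95×10³) = 2.238×10⁻⁸ N⁻¹.
So P = 0.001494 / 2.238×10⁻⁸ = 66.75 kN.

P ≈ 66.8 kN (tensile in the invar)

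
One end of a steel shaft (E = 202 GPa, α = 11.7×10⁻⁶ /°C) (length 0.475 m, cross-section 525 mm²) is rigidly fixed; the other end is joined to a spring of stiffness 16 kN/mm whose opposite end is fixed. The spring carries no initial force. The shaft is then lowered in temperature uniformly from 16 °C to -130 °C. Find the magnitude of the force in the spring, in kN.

Free thermal contraction: δ_free = αΔT L = 11.7×10⁻⁶ × 146 × 475 = 0.8114 mm.
Let P be the tensile force in the spring. The shaft extends elastically by PL/(AE) and the spring stretches by P/k; together these equal δ_free.
P [ L/(AE) + 1/k ] = δ_free → P [ 475/(525×202×10³) + 1/(16×10³) ] = 0.8114.
P = 0.8114 / 6.698×10⁻⁵ = 12110 N.

P ≈ 12.1 kN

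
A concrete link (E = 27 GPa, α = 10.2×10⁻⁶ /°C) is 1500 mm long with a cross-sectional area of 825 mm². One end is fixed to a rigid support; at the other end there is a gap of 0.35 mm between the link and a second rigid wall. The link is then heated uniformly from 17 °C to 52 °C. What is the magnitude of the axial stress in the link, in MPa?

If the wall were absent the link would grow by αΔT L = 10.2×10⁻⁶ × 35 × 1500 = 0.5355 mm.
The gap closes (δ_free > 0.35 mm) and the wall then resists a further 0.5355 − 0.35 = 0.1855 mm of expansion.
So σ = E(δ_free − g)/L = 27×10³ × 0.1855/1500 = 3.339 MPa.

σ ≈ 3.34 MPa (compressive)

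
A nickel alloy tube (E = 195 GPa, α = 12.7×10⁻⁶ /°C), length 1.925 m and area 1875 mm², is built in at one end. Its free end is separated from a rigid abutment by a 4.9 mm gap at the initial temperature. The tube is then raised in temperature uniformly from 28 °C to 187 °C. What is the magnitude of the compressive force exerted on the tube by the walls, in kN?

P ≈ 0 kN

Unrestrained expansion: δ_free = αΔT L = 12.7×10⁻⁶ × 159 × 1925 = 3.887 mm.
Since δ_free = 3.89 mm is less than the 4.9 mm gap, the tube never touches the wall. No axial force develops.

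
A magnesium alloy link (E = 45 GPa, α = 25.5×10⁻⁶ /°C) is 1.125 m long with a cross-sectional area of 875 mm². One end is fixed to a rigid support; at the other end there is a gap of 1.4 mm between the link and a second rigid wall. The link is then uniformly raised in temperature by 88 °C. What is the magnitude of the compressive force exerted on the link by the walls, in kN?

If the wall were absent the link would grow by αΔT L = 25.5×10⁻⁶ × 88 × 1125 = 2.524 mm.
This exceeds the 1.4 mm gap, so the wall pushes back. The portion of expansion that must be recovered elastically is δ_free − gap = 2.524 − 1.4 = 1.124 mm.
That suppressed elongation corresponds to σ = E·Δ/L = 45×10³ × 1.124/1125 = 44.98 MPa.
P = σA = 44.98 × 875 = 39.36 kN.

P ≈ 39.4 kN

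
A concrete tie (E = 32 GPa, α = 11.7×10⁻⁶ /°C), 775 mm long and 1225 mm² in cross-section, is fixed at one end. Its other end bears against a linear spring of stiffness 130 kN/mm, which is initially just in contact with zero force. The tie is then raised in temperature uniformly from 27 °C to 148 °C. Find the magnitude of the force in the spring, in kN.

Free thermal expansion: δ_free = αΔT L = 11.7×10⁻⁶ × 121 × 775 = 1.097 mm.
Let P be the compressive force at the spring. The tie shortens elastically by PL/(AE) and the spring compresses by P/k; together these equal δ_free.
P [ L/(AE) + 1/k ] = δ_free → P [ 775/(1225×32×10³) + 1/(130×10³) ] = 1.097.
P = 1.097 / 2.746×10⁻⁵ = 39950 N.

P ≈ 40 kN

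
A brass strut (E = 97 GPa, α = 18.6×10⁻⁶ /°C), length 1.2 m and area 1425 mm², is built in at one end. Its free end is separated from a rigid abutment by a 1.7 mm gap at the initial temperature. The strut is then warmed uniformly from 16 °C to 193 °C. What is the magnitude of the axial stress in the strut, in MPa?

Unrestrained expansion: δ_free = αΔT L = 18.6×10⁻⁶ × 177 × 1200 = 3.951 mm.
The gap closes (δ_free > 1.7 mm) and the wall then resists a further 3.951 − 1.7 = 2.251 mm of expansion.
That suppressed elongation corresponds to σ = E·Δ/L = 97×10³ × 2.251/1200 = 181.9 MPa.

σ ≈ 182 MPa (compressive)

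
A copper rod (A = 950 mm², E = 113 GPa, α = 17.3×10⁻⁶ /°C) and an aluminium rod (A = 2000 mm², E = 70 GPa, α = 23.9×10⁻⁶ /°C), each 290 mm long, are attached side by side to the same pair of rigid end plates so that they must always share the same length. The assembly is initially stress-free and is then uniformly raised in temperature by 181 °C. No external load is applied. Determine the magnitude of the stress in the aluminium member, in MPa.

The aluminium has the larger α, so on heating it would change length more than the copper if both were free. The rigid plates force a common final length, so the aluminium is put into compression and the copper into tension, with equal and opposite forces P (no external load).
Compatibility of the two members (thermal + elastic change equal): (α₁ − α₂)ΔT = P·[1/(A₁E₁) + 1/(A₂E₂)].
|α₁ − α₂|·ΔT = 6.6×10⁻⁶ × 181 = 0.001195.
1/(A₁E₁) + 1/(A₂E₂) = 1/(950×113×10³) + 1/(2000×70×10³) = 1.646×10⁻⁸ N⁻¹.
P = 0.001195 / 1.646×10⁻⁸ = 72580 N = 72.58 kN.
σ_{aluminium} = P/A₂ = 72580/2000 = 36.29 MPa, compressive.

σ ≈ 36.3 MPa (compressive)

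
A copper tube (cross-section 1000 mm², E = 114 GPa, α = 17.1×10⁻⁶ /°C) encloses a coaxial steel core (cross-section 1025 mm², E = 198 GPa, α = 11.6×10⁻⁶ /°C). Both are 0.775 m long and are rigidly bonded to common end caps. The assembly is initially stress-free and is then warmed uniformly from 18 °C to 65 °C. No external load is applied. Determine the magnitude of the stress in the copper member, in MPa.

σ ≈ 18.9 MPa (compressive)

Equilibrium of a rigid end plate with no external load gives equal and opposite internal forces ±P in the two members. Since α_{copper} > α_{steel}, heating drives the copper into compression and the steel into tension.
Setting the final lengths equal and cancelling L: (α₁ − α₂)ΔT = P/(A₁E₁) + P/(A₂E₂).
|α₁ − α₂|·ΔT = 5.5×10⁻⁶ × 47 = 0.0002585.
1/(A₁E₁) + 1/(A₂E₂) = 1/(1000×114×10³) + 1/(1025×198×10³) = 1.37×10⁻⁸ N⁻¹.
So P = 0.0002585 / 1.37×10⁻⁸ = 18.87 kN.
σ_{copper} = P/A₁ = 18870/1000 = 18.87 MPa, compressive.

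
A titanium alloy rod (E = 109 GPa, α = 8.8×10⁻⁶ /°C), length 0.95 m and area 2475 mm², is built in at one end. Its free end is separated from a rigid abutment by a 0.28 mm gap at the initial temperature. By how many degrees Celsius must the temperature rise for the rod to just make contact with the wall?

ΔT ≈ 33.5 °C

The gap closes when αΔT L = 0.28 mm, since the rod is still unstressed at that instant.
So ΔT = g/(αL) = 0.28/(8.8×10⁻⁶ × 950) = 33.49 °C.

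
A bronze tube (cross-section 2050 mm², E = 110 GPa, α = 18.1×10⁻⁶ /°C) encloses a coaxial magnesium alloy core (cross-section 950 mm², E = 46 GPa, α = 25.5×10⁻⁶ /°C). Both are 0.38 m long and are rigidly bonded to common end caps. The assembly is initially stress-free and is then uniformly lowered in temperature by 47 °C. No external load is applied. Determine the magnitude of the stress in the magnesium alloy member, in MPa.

Equilibrium of a rigid end plate with no external load gives equal and opposite internal forces ±P in the two members. Since α_{magnesium alloy} > α_{bronze}, cooling drives the magnesium alloy into tension and the bronze into compression.
Setting the final lengths equal and cancelling L: (α₁ − α₂)ΔT = P/(A₁E₁) + P/(A₂E₂).
|α₁ − α₂|·ΔT = 7.4×10⁻⁶ × 47 = 0.0003478.
1/(A₁E₁) + 1/(A₂E₂) = 1/(2050×110×10³) + 1/(950×46×10³) = 2.732×10⁻⁸ N⁻¹.
So P = 0.0003478 / 2.732×10⁻⁸ = 12.73 kN.
σ_{magnesium alloy} = P/A₂ = 12730/950 = 13.4 MPa, tensile.

σ ≈ 13.4 MPa (tensile)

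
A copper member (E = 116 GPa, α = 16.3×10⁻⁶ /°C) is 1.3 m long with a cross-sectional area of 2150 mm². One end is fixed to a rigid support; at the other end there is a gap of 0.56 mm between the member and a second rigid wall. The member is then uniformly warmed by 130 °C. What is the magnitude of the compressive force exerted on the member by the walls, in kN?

P ≈ 421 kN

Free thermal elongation = αΔT L = 16.3×10⁻⁶ × 130 × 1300 = 2.755 mm.
This exceeds the 0.56 mm gap, so the wall pushes back. The portion of expansion that must be recovered elastically is δ_free − gap = 2.755 − 0.56 = 2.195 mm.
Compatibility: PL/(AE) = 2.195 mm, so σ = P/A = E × (2.195/1300) = 195.8 MPa.
Force on the wall = σA = 195.8 × 2150 mm² = 421 kN.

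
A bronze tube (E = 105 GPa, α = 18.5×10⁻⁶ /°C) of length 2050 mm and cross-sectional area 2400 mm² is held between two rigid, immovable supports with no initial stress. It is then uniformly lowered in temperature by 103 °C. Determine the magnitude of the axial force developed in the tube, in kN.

The ends cannot move, so σ = EαΔT = 105×10³ × 18.5×10⁻⁶ × 103 = 200.1 MPa.
P = AEαΔT = 2400 × 105×10³ × 18.5×10⁻⁶ × 103 = 480.2 kN (tensile).

P ≈ 480 kN (tensile)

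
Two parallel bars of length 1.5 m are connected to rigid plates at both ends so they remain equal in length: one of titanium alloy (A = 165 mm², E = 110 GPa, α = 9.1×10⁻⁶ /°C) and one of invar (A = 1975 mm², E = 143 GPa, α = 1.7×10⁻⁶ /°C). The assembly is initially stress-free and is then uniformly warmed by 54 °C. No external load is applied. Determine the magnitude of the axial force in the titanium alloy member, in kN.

P ≈ 6.81 kN (compressive in the titanium alloy)

The titanium alloy has the larger α, so on heating it would change length more than the invar if both were free. The rigid plates force a common final length, so the titanium alloy is put into compression and the invar into tension, with equal and opposite forces P (no external load).
Equating the net (thermal + elastic) strains gives |α₁ − α₂|·ΔT = P·[1/(A₁E₁) + 1/(A₂E₂)].
|α₁ − α₂|·ΔT = 7.4×10⁻⁶ × 54 = 0.0003996.
1/(A₁E₁) + 1/(A₂E₂) = 1/(165×110×10³) + 1/(1975×143×10³) = 5.864×10⁻⁸ N⁻¹.
So P = 0.0003996 / 5.864×10⁻⁸ = 6.815 kN.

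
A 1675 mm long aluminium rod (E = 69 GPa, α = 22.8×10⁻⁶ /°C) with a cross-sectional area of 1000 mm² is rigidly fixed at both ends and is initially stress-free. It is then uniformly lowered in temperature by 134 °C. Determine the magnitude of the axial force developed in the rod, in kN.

With zero net strain, σ = E·αΔT = 69 GPa × 22.8×10⁻⁶ × 134 = 210.8 MPa.
Axial force P = σA = 210.8 × 1000 = 210800 N = 210.8 kN, tensile.

P ≈ 211 kN (tensile)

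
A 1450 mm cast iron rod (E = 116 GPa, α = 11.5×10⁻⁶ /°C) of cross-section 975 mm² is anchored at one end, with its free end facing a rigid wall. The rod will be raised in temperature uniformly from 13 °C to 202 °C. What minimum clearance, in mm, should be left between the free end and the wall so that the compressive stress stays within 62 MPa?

Free expansion if unrestrained: δ_free = αΔT L = 11.5×10⁻⁶ × 189 × 1450 = 3.152 mm.
A stress of 62 MPa corresponds to the wall pushing the rod back by σL/E = 62×1450/(116×10³) = 0.775 mm.
So the gap has to take up the difference, g_min = δ_free − σL/E = 3.152 − 0.775 = 2.377 mm.

g ≈ 2.38 mm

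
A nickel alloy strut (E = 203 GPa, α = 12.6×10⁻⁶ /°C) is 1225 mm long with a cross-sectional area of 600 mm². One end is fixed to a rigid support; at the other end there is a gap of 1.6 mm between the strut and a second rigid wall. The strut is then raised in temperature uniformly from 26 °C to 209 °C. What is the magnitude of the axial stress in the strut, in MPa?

Unrestrained expansion: δ_free = αΔT L = 12.6×10⁻⁶ × 183 × 1225 = 2.825 mm.
After closing the 1.6 mm clearance, 2.825 − 1.6 = 1.225 mm of expansion remains to be suppressed by the wall.
Compatibility: PL/(AE) = 1.225 mm, so σ = P/A = E × (1.225/1225) = 202.9 MPa.

σ ≈ 203 MPa (compressive)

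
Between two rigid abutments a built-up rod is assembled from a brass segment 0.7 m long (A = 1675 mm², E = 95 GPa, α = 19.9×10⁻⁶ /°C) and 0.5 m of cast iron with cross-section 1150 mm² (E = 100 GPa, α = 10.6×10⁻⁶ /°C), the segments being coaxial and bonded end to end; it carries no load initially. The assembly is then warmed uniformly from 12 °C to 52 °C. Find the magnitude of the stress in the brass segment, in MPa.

σ ≈ 52.5 MPa (compressive)

Free thermal expansion of the whole bar: Σ αᵢΔT Lᵢ = 19.9×10⁻⁶×40×700 + 10.6×10⁻⁶×40×500 = 0.7692 mm.
The walls prevent any net length change, so an axial force P (same in every segment) develops. Compatibility: P · Σ Lᵢ/(AᵢEᵢ) = δ_free.
Σ Lᵢ/(AᵢEᵢ) = 700/(1675×95×10³) + 500/(1150×100×10³) = 8.747×10⁻⁶ mm/N.
So P = 0.7692 / 8.747×10⁻⁶ = 87.94 kN, compressive.
σ_{brass} = P / A = 87940 / 1675 = 52.5 MPa.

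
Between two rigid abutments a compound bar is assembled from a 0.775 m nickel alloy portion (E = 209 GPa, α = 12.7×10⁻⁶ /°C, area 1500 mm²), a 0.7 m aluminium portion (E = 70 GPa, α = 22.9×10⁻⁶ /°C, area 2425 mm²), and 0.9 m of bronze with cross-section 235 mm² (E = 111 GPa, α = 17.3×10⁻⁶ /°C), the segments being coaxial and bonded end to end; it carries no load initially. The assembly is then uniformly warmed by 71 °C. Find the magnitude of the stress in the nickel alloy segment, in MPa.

σ ≈ 47.7 MPa (compressive)

With the walls removed the bar would change length by δ_free = Σ αᵢΔT Lᵢ = 12.7×10⁻⁶×71×775 + 22.9×10⁻⁶×71×700 + 17.3×10⁻⁶×71×900 = 2.942 mm.
Since the ends are fixed, an axial force P builds up, equal in every segment, with P · Σ Lᵢ/(AᵢEᵢ) = δ_free.
Σ Lᵢ/(AᵢEᵢ) = 775/(1500×209×10³) + 700/(2425×70×10³) + 900/(235×111×10³) = 4.11×10⁻⁵ mm/N.
P = 2.942 / 4.11×10⁻⁵ = 71590 N = 71.59 kN, compressive.
σ_{nickel alloy} = P / A = 71590 / 1500 = 47.73 MPa.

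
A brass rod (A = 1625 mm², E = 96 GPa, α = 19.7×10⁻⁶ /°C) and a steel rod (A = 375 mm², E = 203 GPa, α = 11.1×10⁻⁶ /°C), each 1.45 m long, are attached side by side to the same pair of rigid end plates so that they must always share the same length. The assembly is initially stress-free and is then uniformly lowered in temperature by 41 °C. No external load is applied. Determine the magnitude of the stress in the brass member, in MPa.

σ ≈ 11.1 MPa (tensile)

The brass has the larger α, so on cooling it would change length more than the steel if both were free. The rigid plates force a common final length, so the brass is put into tension and the steel into compression, with equal and opposite forces P (no external load).
Equating the net (thermal + elastic) strains gives |α₁ − α₂|·ΔT = P·[1/(A₁E₁) + 1/(A₂E₂)].
|α₁ − α₂|·ΔT = 8.6×10⁻⁶ × 41 = 0.0003526.
1/(A₁E₁) + 1/(A₂E₂) = 1/(1625×96×10³) + 1/(375×203×10³) = 1.955×10⁻⁸ N⁻¹.
So P = 0.0003526 / 1.955×10⁻⁸ = 18.04 kN.
σ_{brass} = P/A₁ = 18040/1625 = 11.1 MPa, tensile.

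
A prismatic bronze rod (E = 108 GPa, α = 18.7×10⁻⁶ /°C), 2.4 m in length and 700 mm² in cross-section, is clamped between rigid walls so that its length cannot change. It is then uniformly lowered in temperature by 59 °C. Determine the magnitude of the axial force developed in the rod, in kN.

The ends cannot move, so σ = EαΔT = 108×10³ × 18.7×10⁻⁶ × 59 = 119.2 MPa.
Then P = σA = 119.2 × 700 mm² = 83.41 kN, tensile.

P ≈ 83.4 kN (tensile)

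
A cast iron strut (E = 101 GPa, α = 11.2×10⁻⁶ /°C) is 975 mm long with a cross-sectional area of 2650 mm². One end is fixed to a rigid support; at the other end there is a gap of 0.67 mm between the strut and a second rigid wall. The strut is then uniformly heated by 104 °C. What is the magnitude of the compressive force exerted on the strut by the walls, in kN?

If the wall were absent the strut would grow by αΔT L = 11.2×10⁻⁶ × 104 × 975 = 1.136 mm.
After closing the 0.67 mm clearance, 1.136 − 0.67 = 0.4657 mm of expansion remains to be suppressed by the wall.
So σ = E(δ_free − g)/L = 101×10³ × 0.4657/975 = 48.24 MPa.
Force on the wall = σA = 48.24 × 2650 mm² = 127.8 kN.

P ≈ 128 kN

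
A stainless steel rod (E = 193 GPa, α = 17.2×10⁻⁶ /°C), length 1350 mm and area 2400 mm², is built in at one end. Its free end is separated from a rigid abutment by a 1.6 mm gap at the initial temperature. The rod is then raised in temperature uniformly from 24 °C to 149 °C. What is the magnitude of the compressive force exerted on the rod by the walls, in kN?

P ≈ 447 kN

If the wall were absent the rod would grow by αΔT L = 17.2×10⁻⁶ × 125 × 1350 = 2.902 mm.
After closing the 1.6 mm clearance, 2.902 − 1.6 = 1.302 mm of expansion remains to be suppressed by the wall.
Compatibility: PL/(AE) = 1.302 mm, so σ = P/A = E × (1.302/1350) = 186.2 MPa.
P = σA = 186.2 × 2400 = 446.9 kN.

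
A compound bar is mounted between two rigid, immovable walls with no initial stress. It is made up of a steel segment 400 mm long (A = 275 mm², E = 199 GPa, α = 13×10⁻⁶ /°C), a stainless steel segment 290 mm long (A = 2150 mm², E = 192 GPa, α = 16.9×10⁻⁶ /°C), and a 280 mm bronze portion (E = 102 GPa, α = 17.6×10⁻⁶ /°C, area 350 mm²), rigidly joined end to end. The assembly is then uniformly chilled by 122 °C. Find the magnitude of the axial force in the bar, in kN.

P ≈ 116 kN (tensile)

Free thermal contraction of the whole bar: Σ αᵢΔT Lᵢ = 13×10⁻⁶×122×400 + 16.9×10⁻⁶×122×290 + 17.6×10⁻⁶×122×280 = 1.834 mm.
The walls prevent any net length change, so an axial force P (same in every segment) develops. Compatibility: P · Σ Lᵢ/(AᵢEᵢ) = δ_free.
The series flexibility is Σ Lᵢ/(AᵢEᵢ) = 400/(275×199×10³) + 290/(2150×192×10³) + 280/(350×102×10³) = 1.585×10⁻⁵ mm/N.
Hence P = δ_free / Σ(L/AE) = 1.834/1.585×10⁻⁵ = 115.6 kN (tensile).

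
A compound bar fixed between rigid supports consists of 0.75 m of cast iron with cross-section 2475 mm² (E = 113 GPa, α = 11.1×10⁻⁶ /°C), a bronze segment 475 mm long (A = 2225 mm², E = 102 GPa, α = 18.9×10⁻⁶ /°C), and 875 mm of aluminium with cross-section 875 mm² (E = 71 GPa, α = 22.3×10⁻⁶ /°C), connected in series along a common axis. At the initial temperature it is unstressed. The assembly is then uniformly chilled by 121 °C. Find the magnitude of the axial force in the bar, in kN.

Free thermal contraction of the whole bar: Σ αᵢΔT Lᵢ = 11.1×10⁻⁶×121×750 + 18.9×10⁻⁶×121×475 + 22.3×10⁻⁶×121×875 = 4.455 mm.
Since the ends are fixed, an axial force P builds up, equal in every segment, with P · Σ Lᵢ/(AᵢEᵢ) = δ_free.
Σ Lᵢ/(AᵢEᵢ) = 750/(2475×113×10³) + 475/(2225×102×10³) + 875/(875×71×10³) = 1.886×10⁻⁵ mm/N.
P = 4.455 / 1.886×10⁻⁵ = 236200 N = 236.2 kN, tensile.

P ≈ 236 kN (tensile)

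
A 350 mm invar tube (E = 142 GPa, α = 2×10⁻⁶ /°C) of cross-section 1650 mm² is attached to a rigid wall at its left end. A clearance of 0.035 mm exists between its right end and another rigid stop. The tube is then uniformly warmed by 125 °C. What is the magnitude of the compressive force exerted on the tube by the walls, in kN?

Free thermal elongation = αΔT L = 2×10⁻⁶ × 125 × 350 = 0.0875 mm.
This exceeds the 0.035 mm gap, so the wall pushes back. The portion of expansion that must be recovered elastically is δ_free − gap = 0.0875 − 0.035 = 0.0525 mm.
That suppressed elongation corresponds to σ = E·Δ/L = 142×10³ × 0.0525/350 = 21.3 MPa.
Force on the wall = σA = 21.3 × 1650 mm² = 35.15 kN.

P ≈ 35.1 kN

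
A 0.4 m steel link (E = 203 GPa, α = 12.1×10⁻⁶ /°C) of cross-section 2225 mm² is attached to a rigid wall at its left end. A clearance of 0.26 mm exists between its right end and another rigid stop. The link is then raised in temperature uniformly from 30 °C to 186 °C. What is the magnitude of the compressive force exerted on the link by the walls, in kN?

P ≈ 559 kN

Unrestrained expansion: δ_free = αΔT L = 12.1×10⁻⁶ × 156 × 400 = 0.755 mm.
This exceeds the 0.26 mm gap, so the wall pushes back. The portion of expansion that must be recovered elastically is δ_free − gap = 0.755 − 0.26 = 0.495 mm.
So σ = E(δ_free − g)/L = 203×10³ × 0.495/400 = 251.2 MPa.
P = σA = 251.2 × 2225 = 559 kN.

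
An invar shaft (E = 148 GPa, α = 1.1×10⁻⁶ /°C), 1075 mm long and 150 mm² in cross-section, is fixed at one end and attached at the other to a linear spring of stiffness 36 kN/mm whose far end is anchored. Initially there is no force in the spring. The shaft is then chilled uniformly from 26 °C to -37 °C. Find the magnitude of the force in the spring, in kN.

P ≈ 0.978 kN

The unrestrained thermal change is αΔT L = 1.1×10⁻⁶ × 63 × 1075 = 0.0745 mm.
With a force P in the spring, the elastic change of the shaft is PL/(AE) and that of the spring is P/k; compatibility requires their sum to equal δ_free.
So P = δ_free / [L/(AE) + 1/k] = 0.0745 / [ 1075/(150×148×10³) + 1/(36×10³) ].
P = 0.0745 / 7.62×10⁻⁵ = 977.6 N.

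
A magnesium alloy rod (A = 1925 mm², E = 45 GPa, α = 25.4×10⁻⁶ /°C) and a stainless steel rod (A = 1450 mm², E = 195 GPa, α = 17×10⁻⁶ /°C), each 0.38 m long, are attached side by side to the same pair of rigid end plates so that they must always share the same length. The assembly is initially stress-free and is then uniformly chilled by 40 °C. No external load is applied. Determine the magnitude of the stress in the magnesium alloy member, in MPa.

Equilibrium of a rigid end plate with no external load gives equal and opposite internal forces ±P in the two members. Since α_{magnesium alloy} > α_{stainless steel}, cooling drives the magnesium alloy into tension and the stainless steel into compression.
Compatibility of the two members (thermal + elastic change equal): (α₁ − α₂)ΔT = P·[1/(A₁E₁) + 1/(A₂E₂)].
|α₁ − α₂|·ΔT = 8.4×10⁻⁶ × 40 = 0.000336.
1/(A₁E₁) + 1/(A₂E₂) = 1/(1925×45×10³) + 1/(1450×195×10³) = 1.508×10⁻⁸ N⁻¹.
So P = 0.000336 / 1.508×10⁻⁸ = 22.28 kN.
σ_{magnesium alloy} = P/A₁ = 22280/1925 = 11.57 MPa, tensile.

σ ≈ 11.6 MPa (tensile)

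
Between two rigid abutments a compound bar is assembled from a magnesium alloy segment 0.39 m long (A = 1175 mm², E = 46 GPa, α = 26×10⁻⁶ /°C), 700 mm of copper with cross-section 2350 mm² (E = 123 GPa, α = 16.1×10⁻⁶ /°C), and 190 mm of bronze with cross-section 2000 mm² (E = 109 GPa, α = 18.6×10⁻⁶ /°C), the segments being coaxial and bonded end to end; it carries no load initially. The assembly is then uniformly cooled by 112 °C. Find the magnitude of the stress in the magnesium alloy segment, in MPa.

σ ≈ 226 MPa (tensile)

If the supports were absent, the total length change would be Σ αᵢΔT Lᵢ = 26×10⁻⁶×112×390 + 16.1×10⁻⁶×112×700 + 18.6×10⁻⁶×112×190 = 2.794 mm.
The walls prevent any net length change, so an axial force P (same in every segment) develops. Compatibility: P · Σ Lᵢ/(AᵢEᵢ) = δ_free.
The series flexibility is Σ Lᵢ/(AᵢEᵢ) = 390/(1175×46×10³) + 700/(2350×123×10³) + 190/(2000×109×10³) = 1.051×10⁻⁵ mm/N.
P = 2.794 / 1.051×10⁻⁵ = 265800 N = 265.8 kN, tensile.
σ_{magnesium alloy} = P / A = 265800 / 1175 = 226.3 MPa.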